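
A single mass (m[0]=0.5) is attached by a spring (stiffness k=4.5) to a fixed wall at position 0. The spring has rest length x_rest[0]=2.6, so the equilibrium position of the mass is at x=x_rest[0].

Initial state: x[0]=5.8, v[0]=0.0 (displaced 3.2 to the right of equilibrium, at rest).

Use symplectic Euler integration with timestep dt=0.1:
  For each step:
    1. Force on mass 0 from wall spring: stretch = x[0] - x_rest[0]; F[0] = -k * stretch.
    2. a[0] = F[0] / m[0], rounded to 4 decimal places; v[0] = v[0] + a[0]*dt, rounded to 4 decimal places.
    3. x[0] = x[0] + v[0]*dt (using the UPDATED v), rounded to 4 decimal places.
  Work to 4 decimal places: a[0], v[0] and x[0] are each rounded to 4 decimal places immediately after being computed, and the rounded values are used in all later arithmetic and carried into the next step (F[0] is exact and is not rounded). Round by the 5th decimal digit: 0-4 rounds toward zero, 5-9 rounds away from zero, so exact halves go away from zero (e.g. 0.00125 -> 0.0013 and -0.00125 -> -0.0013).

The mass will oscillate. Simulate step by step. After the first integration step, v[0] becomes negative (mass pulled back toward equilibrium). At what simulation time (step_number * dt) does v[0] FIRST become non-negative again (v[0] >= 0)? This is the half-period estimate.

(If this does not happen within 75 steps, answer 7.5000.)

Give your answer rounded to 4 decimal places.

Step 0: x=[5.8000] v=[0.0000]
Step 1: x=[5.5120] v=[-2.8800]
Step 2: x=[4.9619] v=[-5.5008]
Step 3: x=[4.1993] v=[-7.6265]
Step 4: x=[3.2927] v=[-9.0659]
Step 5: x=[2.3238] v=[-9.6893]
Step 6: x=[1.3797] v=[-9.4407]
Step 7: x=[0.5455] v=[-8.3424]
Step 8: x=[-0.1038] v=[-6.4934]
Step 9: x=[-0.5098] v=[-4.0600]
Step 10: x=[-0.6359] v=[-1.2612]
Step 11: x=[-0.4708] v=[1.6511]
First v>=0 after going negative at step 11, time=1.1000

Answer: 1.1000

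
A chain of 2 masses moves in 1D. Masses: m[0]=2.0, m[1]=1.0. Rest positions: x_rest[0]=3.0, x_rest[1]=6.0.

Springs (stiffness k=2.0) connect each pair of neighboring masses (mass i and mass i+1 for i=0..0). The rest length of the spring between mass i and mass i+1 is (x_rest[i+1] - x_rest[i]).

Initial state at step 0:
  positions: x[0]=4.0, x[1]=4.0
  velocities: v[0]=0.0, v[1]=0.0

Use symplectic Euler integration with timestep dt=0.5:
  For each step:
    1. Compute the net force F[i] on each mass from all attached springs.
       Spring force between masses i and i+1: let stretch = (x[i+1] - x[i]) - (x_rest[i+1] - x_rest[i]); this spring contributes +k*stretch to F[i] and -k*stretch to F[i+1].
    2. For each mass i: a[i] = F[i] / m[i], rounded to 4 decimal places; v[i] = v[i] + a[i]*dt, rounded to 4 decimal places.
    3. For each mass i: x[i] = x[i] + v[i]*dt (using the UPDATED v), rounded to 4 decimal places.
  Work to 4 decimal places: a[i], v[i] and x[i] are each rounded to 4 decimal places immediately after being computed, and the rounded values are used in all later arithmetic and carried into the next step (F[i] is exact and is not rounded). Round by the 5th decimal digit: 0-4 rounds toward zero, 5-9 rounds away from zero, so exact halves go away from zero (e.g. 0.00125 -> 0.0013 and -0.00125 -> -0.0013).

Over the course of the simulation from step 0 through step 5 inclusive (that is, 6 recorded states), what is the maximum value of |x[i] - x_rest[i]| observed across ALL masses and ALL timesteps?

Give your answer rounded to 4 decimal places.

Step 0: x=[4.0000 4.0000] v=[0.0000 0.0000]
Step 1: x=[3.2500 5.5000] v=[-1.5000 3.0000]
Step 2: x=[2.3125 7.3750] v=[-1.8750 3.7500]
Step 3: x=[1.8906 8.2188] v=[-0.8438 1.6875]
Step 4: x=[2.3008 7.3985] v=[0.8203 -1.6407]
Step 5: x=[3.2354 5.5293] v=[1.8692 -3.7384]
Max displacement = 2.2188

Answer: 2.2188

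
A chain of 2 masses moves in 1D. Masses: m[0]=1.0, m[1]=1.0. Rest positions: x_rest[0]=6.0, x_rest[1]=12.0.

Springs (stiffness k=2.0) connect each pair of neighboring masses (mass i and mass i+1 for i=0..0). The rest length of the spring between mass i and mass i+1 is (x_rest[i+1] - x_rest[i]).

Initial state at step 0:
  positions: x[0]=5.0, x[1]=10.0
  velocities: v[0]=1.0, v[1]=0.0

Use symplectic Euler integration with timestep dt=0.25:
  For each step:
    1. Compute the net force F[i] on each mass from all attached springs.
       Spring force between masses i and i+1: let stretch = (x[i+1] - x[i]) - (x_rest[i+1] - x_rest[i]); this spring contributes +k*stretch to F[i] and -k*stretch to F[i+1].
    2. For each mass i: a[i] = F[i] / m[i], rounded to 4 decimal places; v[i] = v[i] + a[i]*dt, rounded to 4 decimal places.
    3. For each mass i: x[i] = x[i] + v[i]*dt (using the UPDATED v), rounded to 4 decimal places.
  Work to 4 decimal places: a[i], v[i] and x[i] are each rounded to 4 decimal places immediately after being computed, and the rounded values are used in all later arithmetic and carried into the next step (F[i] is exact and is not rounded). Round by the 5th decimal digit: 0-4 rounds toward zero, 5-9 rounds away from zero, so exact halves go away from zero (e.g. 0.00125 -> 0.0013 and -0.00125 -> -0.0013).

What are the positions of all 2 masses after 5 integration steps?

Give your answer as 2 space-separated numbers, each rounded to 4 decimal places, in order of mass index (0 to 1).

Answer: 4.7911 11.4591

Derivation:
Step 0: x=[5.0000 10.0000] v=[1.0000 0.0000]
Step 1: x=[5.1250 10.1250] v=[0.5000 0.5000]
Step 2: x=[5.1250 10.3750] v=[0.0000 1.0000]
Step 3: x=[5.0313 10.7188] v=[-0.3750 1.3750]
Step 4: x=[4.8985 11.1016] v=[-0.5313 1.5313]
Step 5: x=[4.7911 11.4591] v=[-0.4298 1.4298]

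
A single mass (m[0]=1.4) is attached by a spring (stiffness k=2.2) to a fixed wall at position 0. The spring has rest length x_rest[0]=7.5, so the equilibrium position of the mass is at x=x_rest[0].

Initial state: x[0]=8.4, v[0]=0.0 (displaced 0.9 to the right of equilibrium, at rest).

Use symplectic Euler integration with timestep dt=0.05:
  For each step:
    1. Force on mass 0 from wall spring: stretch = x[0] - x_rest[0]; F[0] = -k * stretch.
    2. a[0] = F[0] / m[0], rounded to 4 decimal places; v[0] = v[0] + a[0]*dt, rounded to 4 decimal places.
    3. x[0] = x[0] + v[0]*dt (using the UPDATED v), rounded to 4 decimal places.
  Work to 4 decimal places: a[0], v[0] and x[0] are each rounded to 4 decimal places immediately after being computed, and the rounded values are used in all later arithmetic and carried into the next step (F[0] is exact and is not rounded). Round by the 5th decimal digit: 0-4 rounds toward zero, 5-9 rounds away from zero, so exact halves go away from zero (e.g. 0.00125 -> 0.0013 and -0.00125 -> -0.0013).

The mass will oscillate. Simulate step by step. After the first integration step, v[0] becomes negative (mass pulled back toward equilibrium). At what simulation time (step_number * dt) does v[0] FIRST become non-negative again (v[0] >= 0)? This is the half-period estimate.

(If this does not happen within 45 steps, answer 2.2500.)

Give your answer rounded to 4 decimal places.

Answer: 2.2500

Derivation:
Step 0: x=[8.4000] v=[0.0000]
Step 1: x=[8.3965] v=[-0.0707]
Step 2: x=[8.3894] v=[-0.1411]
Step 3: x=[8.3789] v=[-0.2110]
Step 4: x=[8.3649] v=[-0.2801]
Step 5: x=[8.3475] v=[-0.3481]
Step 6: x=[8.3268] v=[-0.4147]
Step 7: x=[8.3028] v=[-0.4797]
Step 8: x=[8.2757] v=[-0.5428]
Step 9: x=[8.2455] v=[-0.6038]
Step 10: x=[8.2124] v=[-0.6624]
Step 11: x=[8.1765] v=[-0.7184]
Step 12: x=[8.1379] v=[-0.7716]
Step 13: x=[8.0968] v=[-0.8217]
Step 14: x=[8.0534] v=[-0.8686]
Step 15: x=[8.0078] v=[-0.9121]
Step 16: x=[7.9602] v=[-0.9520]
Step 17: x=[7.9108] v=[-0.9882]
Step 18: x=[7.8598] v=[-1.0205]
Step 19: x=[7.8074] v=[-1.0488]
Step 20: x=[7.7538] v=[-1.0730]
Step 21: x=[7.6992] v=[-1.0929]
Step 22: x=[7.6438] v=[-1.1086]
Step 23: x=[7.5878] v=[-1.1199]
Step 24: x=[7.5315] v=[-1.1268]
Step 25: x=[7.4750] v=[-1.1293]
Step 26: x=[7.4186] v=[-1.1273]
Step 27: x=[7.3626] v=[-1.1209]
Step 28: x=[7.3071] v=[-1.1101]
Step 29: x=[7.2524] v=[-1.0949]
Step 30: x=[7.1986] v=[-1.0754]
Step 31: x=[7.1460] v=[-1.0517]
Step 32: x=[7.0948] v=[-1.0239]
Step 33: x=[7.0452] v=[-0.9921]
Step 34: x=[6.9974] v=[-0.9564]
Step 35: x=[6.9516] v=[-0.9169]
Step 36: x=[6.9079] v=[-0.8738]
Step 37: x=[6.8665] v=[-0.8273]
Step 38: x=[6.8276] v=[-0.7775]
Step 39: x=[6.7914] v=[-0.7247]
Step 40: x=[6.7580] v=[-0.6690]
Step 41: x=[6.7275] v=[-0.6107]
Step 42: x=[6.7000] v=[-0.5500]
Step 43: x=[6.6756] v=[-0.4871]
Step 44: x=[6.6545] v=[-0.4223]
Step 45: x=[6.6367] v=[-0.3559]
v[0] did not become non-negative within 45 steps; using fallback time=2.2500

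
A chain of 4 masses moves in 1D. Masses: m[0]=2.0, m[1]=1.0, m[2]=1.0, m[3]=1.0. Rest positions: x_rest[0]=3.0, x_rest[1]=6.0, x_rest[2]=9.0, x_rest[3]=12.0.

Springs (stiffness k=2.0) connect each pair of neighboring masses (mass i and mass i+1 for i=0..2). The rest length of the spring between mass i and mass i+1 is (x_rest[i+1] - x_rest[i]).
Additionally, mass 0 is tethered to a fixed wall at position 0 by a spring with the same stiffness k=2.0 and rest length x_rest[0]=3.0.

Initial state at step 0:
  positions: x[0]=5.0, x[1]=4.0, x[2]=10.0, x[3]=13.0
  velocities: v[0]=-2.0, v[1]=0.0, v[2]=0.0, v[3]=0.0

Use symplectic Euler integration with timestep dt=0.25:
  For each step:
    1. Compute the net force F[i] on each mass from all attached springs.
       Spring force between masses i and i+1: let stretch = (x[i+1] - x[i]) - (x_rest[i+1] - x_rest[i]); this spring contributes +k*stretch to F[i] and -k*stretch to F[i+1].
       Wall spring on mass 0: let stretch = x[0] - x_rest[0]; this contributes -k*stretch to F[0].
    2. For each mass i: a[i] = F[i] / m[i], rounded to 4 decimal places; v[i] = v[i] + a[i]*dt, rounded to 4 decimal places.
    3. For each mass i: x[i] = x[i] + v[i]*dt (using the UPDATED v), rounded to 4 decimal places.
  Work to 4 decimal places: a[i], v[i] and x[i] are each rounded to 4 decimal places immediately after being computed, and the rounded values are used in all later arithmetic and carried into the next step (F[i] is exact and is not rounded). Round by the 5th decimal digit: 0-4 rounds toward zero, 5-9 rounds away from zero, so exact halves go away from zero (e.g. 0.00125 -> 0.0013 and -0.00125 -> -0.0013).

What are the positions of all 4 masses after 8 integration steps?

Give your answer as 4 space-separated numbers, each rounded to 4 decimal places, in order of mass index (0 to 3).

Answer: 1.5515 4.2894 10.5527 11.3610

Derivation:
Step 0: x=[5.0000 4.0000 10.0000 13.0000] v=[-2.0000 0.0000 0.0000 0.0000]
Step 1: x=[4.1250 4.8750 9.6250 13.0000] v=[-3.5000 3.5000 -1.5000 0.0000]
Step 2: x=[3.0391 6.2500 9.0781 12.9531] v=[-4.3438 5.5000 -2.1875 -0.1875]
Step 3: x=[1.9639 7.5772 8.6621 12.7969] v=[-4.3009 5.3086 -1.6641 -0.6250]
Step 4: x=[1.1168 8.3383 8.6273 12.4988] v=[-3.3886 3.0444 -0.1392 -1.1924]
Step 5: x=[0.6512 8.2328 9.0403 12.0918] v=[-1.8624 -0.4219 1.6521 -1.6282]
Step 6: x=[0.6188 7.2806 9.7338 11.6783] v=[-0.1298 -3.8090 2.7741 -1.6540]
Step 7: x=[0.9641 5.8023 10.3638 11.3967] v=[1.3810 -5.9133 2.5198 -1.1263]
Step 8: x=[1.5515 4.2894 10.5527 11.3610] v=[2.3495 -6.0517 0.7555 -0.1428]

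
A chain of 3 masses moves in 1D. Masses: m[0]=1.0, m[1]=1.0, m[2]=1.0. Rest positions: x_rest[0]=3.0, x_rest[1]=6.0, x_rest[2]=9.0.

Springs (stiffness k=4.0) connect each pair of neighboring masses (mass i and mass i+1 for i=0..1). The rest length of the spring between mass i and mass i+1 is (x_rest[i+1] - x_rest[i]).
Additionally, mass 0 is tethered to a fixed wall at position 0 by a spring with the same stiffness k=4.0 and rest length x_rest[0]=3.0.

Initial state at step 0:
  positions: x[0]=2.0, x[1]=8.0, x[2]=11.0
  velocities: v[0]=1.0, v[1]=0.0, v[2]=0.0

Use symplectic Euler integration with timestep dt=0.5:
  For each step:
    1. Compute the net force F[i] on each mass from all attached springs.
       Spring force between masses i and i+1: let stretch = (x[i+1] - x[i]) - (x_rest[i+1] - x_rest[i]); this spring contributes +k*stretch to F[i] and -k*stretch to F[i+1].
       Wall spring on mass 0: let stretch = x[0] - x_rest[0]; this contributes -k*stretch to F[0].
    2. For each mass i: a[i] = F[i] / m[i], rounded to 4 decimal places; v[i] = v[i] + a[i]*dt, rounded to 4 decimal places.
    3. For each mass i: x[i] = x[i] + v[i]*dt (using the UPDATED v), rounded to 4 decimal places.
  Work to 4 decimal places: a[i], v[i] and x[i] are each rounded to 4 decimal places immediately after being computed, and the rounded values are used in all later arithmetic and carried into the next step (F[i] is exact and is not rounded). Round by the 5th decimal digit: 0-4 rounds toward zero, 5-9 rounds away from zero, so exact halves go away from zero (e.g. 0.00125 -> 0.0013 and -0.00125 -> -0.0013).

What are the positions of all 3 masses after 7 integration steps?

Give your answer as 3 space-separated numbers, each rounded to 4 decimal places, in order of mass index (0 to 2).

Step 0: x=[2.0000 8.0000 11.0000] v=[1.0000 0.0000 0.0000]
Step 1: x=[6.5000 5.0000 11.0000] v=[9.0000 -6.0000 0.0000]
Step 2: x=[3.0000 9.5000 8.0000] v=[-7.0000 9.0000 -6.0000]
Step 3: x=[3.0000 6.0000 9.5000] v=[0.0000 -7.0000 3.0000]
Step 4: x=[3.0000 3.0000 10.5000] v=[0.0000 -6.0000 2.0000]
Step 5: x=[0.0000 7.5000 7.0000] v=[-6.0000 9.0000 -7.0000]
Step 6: x=[4.5000 4.0000 7.0000] v=[9.0000 -7.0000 0.0000]
Step 7: x=[4.0000 4.0000 7.0000] v=[-1.0000 0.0000 0.0000]

Answer: 4.0000 4.0000 7.0000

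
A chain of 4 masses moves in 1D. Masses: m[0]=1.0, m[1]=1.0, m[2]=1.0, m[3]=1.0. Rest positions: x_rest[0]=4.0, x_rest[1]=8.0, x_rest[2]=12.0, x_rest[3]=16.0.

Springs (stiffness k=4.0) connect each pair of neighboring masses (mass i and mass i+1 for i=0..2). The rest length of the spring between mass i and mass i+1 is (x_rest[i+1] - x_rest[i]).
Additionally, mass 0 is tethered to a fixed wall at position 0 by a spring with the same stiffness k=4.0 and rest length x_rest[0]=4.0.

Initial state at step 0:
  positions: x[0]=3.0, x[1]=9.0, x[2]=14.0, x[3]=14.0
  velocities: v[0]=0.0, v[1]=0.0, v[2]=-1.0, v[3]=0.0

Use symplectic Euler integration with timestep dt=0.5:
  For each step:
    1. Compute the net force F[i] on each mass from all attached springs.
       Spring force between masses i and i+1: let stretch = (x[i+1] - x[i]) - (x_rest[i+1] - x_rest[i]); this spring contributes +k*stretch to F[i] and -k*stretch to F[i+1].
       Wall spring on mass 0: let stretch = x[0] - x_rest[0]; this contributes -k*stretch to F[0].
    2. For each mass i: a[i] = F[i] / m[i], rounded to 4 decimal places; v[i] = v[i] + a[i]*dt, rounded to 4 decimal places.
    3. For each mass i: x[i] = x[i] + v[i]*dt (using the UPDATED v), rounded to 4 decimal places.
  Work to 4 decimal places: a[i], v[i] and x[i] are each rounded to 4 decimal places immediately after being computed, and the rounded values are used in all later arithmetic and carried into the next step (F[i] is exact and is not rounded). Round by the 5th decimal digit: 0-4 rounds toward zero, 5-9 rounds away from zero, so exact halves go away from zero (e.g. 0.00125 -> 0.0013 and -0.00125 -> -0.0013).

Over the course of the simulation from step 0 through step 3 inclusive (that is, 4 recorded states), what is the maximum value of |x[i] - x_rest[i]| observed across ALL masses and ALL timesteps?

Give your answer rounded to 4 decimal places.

Step 0: x=[3.0000 9.0000 14.0000 14.0000] v=[0.0000 0.0000 -1.0000 0.0000]
Step 1: x=[6.0000 8.0000 8.5000 18.0000] v=[6.0000 -2.0000 -11.0000 8.0000]
Step 2: x=[5.0000 5.5000 12.0000 16.5000] v=[-2.0000 -5.0000 7.0000 -3.0000]
Step 3: x=[-0.5000 9.0000 13.5000 14.5000] v=[-11.0000 7.0000 3.0000 -4.0000]
Max displacement = 4.5000

Answer: 4.5000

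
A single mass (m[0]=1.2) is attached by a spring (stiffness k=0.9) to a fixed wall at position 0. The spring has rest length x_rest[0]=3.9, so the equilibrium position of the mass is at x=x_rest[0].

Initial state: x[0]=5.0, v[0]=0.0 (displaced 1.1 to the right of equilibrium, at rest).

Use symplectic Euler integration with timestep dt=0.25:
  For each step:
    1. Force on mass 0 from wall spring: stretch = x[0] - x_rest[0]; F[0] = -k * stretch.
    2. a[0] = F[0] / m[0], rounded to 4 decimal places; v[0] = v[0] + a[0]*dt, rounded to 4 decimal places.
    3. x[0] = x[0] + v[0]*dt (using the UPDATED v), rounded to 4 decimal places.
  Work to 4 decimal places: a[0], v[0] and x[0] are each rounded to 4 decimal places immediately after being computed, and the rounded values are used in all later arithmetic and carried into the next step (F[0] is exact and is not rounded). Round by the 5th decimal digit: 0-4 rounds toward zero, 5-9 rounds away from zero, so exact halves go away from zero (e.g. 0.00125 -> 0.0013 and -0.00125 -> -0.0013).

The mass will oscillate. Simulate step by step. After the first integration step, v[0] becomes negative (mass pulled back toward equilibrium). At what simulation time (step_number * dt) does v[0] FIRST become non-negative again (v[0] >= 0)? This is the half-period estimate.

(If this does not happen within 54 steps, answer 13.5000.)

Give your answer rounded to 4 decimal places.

Answer: 3.7500

Derivation:
Step 0: x=[5.0000] v=[0.0000]
Step 1: x=[4.9484] v=[-0.2063]
Step 2: x=[4.8477] v=[-0.4029]
Step 3: x=[4.7026] v=[-0.5806]
Step 4: x=[4.5198] v=[-0.7311]
Step 5: x=[4.3080] v=[-0.8473]
Step 6: x=[4.0771] v=[-0.9238]
Step 7: x=[3.8379] v=[-0.9570]
Step 8: x=[3.6016] v=[-0.9454]
Step 9: x=[3.3792] v=[-0.8895]
Step 10: x=[3.1812] v=[-0.7919]
Step 11: x=[3.0169] v=[-0.6571]
Step 12: x=[2.8940] v=[-0.4915]
Step 13: x=[2.8183] v=[-0.3029]
Step 14: x=[2.7933] v=[-0.1001]
Step 15: x=[2.8202] v=[0.1074]
First v>=0 after going negative at step 15, time=3.7500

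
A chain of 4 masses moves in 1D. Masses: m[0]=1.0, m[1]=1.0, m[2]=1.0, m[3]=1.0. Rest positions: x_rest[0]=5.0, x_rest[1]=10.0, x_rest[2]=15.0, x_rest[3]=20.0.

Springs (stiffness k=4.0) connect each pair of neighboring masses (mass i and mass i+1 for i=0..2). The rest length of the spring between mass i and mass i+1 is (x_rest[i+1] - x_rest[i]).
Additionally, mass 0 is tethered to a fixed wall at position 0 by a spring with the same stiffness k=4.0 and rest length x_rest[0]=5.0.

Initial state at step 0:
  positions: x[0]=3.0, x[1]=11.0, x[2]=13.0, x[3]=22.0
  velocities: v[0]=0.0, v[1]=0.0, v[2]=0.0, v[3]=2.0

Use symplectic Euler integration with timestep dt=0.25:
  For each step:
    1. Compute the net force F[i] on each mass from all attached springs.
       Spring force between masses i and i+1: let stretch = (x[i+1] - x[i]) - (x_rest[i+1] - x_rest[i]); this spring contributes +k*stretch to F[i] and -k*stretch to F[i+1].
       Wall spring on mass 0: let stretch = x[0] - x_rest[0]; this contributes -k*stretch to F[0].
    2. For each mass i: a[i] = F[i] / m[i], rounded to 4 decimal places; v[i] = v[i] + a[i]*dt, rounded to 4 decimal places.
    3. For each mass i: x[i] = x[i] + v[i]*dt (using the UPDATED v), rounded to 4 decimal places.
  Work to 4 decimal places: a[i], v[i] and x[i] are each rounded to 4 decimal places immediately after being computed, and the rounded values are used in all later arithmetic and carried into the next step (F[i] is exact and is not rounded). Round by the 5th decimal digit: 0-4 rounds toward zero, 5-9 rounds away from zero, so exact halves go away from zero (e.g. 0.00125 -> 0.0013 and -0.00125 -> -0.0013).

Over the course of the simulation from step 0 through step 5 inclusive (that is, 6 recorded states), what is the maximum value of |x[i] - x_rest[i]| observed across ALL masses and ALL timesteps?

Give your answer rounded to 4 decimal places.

Answer: 2.8642

Derivation:
Step 0: x=[3.0000 11.0000 13.0000 22.0000] v=[0.0000 0.0000 0.0000 2.0000]
Step 1: x=[4.2500 9.5000 14.7500 21.5000] v=[5.0000 -6.0000 7.0000 -2.0000]
Step 2: x=[5.7500 8.0000 16.8750 20.5625] v=[6.0000 -6.0000 8.5000 -3.7500]
Step 3: x=[6.3750 8.1563 17.7031 19.9531] v=[2.5000 0.6250 3.3125 -2.4375]
Step 4: x=[5.8516 10.2539 16.7070 20.0312] v=[-2.0937 8.3905 -3.9843 0.3125]
Step 5: x=[4.9659 12.8642 14.9287 20.5283] v=[-3.5430 10.4413 -7.1132 1.9883]
Max displacement = 2.8642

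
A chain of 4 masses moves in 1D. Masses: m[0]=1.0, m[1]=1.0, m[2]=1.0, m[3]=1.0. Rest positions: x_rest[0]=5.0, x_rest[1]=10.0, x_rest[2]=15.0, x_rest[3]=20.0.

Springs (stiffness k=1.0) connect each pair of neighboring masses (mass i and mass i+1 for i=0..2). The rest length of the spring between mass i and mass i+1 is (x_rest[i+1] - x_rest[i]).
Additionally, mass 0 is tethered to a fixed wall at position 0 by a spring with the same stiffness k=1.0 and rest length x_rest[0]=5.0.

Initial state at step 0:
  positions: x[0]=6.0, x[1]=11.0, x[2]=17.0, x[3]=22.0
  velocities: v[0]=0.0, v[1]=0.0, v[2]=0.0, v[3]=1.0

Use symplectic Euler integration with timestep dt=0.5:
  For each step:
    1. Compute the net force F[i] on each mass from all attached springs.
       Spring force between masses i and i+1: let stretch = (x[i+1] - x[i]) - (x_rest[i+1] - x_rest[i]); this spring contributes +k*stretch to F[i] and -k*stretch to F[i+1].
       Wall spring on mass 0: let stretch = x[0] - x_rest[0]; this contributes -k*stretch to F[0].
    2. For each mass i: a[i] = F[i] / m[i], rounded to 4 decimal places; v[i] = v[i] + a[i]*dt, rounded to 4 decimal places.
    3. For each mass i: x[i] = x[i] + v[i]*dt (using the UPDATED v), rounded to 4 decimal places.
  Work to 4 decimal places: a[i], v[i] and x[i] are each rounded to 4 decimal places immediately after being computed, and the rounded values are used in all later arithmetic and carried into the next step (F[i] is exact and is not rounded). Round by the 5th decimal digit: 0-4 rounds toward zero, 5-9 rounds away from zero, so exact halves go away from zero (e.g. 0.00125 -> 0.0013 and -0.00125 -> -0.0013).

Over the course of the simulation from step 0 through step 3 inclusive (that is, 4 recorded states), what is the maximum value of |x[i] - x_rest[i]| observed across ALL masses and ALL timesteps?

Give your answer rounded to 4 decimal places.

Answer: 2.8125

Derivation:
Step 0: x=[6.0000 11.0000 17.0000 22.0000] v=[0.0000 0.0000 0.0000 1.0000]
Step 1: x=[5.7500 11.2500 16.7500 22.5000] v=[-0.5000 0.5000 -0.5000 1.0000]
Step 2: x=[5.4375 11.5000 16.5625 22.8125] v=[-0.6250 0.5000 -0.3750 0.6250]
Step 3: x=[5.2813 11.5000 16.6719 22.8125] v=[-0.3125 0.0000 0.2188 0.0000]
Max displacement = 2.8125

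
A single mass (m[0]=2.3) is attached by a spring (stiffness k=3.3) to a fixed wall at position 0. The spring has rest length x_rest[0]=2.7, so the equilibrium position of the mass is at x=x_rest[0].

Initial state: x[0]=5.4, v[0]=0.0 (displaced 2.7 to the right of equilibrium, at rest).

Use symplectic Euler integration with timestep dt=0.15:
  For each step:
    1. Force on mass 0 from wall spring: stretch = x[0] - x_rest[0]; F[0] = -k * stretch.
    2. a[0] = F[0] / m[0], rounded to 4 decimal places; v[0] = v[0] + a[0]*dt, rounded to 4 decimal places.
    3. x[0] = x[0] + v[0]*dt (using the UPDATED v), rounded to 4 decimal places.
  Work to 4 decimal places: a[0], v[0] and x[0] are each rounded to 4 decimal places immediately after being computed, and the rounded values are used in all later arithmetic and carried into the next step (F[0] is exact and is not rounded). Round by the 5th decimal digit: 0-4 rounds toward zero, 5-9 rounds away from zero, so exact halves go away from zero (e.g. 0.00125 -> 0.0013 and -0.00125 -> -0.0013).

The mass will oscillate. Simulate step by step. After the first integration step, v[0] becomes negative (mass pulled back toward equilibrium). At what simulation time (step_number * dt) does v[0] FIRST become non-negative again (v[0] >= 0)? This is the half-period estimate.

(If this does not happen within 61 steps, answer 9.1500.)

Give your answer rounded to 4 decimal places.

Answer: 2.7000

Derivation:
Step 0: x=[5.4000] v=[0.0000]
Step 1: x=[5.3128] v=[-0.5811]
Step 2: x=[5.1413] v=[-1.1434]
Step 3: x=[4.8910] v=[-1.6688]
Step 4: x=[4.5700] v=[-2.1403]
Step 5: x=[4.1886] v=[-2.5428]
Step 6: x=[3.7591] v=[-2.8632]
Step 7: x=[3.2954] v=[-3.0911]
Step 8: x=[2.8125] v=[-3.2192]
Step 9: x=[2.3260] v=[-3.2434]
Step 10: x=[1.8516] v=[-3.1629]
Step 11: x=[1.4046] v=[-2.9803]
Step 12: x=[0.9994] v=[-2.7015]
Step 13: x=[0.6491] v=[-2.3355]
Step 14: x=[0.3650] v=[-1.8941]
Step 15: x=[0.1563] v=[-1.3916]
Step 16: x=[0.0297] v=[-0.8441]
Step 17: x=[-0.0107] v=[-0.2694]
Step 18: x=[0.0364] v=[0.3140]
First v>=0 after going negative at step 18, time=2.7000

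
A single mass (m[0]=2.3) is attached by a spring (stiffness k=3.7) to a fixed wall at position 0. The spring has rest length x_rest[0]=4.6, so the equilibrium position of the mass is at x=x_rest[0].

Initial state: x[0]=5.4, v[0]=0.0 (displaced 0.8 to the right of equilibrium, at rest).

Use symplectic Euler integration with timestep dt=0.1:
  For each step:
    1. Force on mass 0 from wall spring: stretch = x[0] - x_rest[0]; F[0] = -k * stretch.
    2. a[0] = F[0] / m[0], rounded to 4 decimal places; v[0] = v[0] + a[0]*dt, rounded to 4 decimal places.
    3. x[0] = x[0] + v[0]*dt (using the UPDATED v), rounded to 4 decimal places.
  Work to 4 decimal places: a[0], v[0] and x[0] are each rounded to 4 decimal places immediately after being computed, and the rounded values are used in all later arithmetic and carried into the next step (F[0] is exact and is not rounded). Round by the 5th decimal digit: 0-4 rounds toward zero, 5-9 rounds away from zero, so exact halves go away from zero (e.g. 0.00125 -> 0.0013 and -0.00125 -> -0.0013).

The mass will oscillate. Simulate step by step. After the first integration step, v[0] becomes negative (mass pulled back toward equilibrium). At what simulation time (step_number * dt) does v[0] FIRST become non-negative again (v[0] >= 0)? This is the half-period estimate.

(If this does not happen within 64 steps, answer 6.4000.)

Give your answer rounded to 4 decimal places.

Answer: 2.5000

Derivation:
Step 0: x=[5.4000] v=[0.0000]
Step 1: x=[5.3871] v=[-0.1287]
Step 2: x=[5.3616] v=[-0.2553]
Step 3: x=[5.3238] v=[-0.3778]
Step 4: x=[5.2744] v=[-0.4942]
Step 5: x=[5.2141] v=[-0.6027]
Step 6: x=[5.1440] v=[-0.7015]
Step 7: x=[5.0651] v=[-0.7890]
Step 8: x=[4.9787] v=[-0.8638]
Step 9: x=[4.8862] v=[-0.9247]
Step 10: x=[4.7891] v=[-0.9707]
Step 11: x=[4.6890] v=[-1.0011]
Step 12: x=[4.5875] v=[-1.0154]
Step 13: x=[4.4862] v=[-1.0134]
Step 14: x=[4.3867] v=[-0.9951]
Step 15: x=[4.2906] v=[-0.9608]
Step 16: x=[4.1995] v=[-0.9110]
Step 17: x=[4.1148] v=[-0.8466]
Step 18: x=[4.0379] v=[-0.7686]
Step 19: x=[3.9701] v=[-0.6782]
Step 20: x=[3.9124] v=[-0.5769]
Step 21: x=[3.8658] v=[-0.4663]
Step 22: x=[3.8310] v=[-0.3482]
Step 23: x=[3.8086] v=[-0.2245]
Step 24: x=[3.7989] v=[-0.0972]
Step 25: x=[3.8021] v=[0.0317]
First v>=0 after going negative at step 25, time=2.5000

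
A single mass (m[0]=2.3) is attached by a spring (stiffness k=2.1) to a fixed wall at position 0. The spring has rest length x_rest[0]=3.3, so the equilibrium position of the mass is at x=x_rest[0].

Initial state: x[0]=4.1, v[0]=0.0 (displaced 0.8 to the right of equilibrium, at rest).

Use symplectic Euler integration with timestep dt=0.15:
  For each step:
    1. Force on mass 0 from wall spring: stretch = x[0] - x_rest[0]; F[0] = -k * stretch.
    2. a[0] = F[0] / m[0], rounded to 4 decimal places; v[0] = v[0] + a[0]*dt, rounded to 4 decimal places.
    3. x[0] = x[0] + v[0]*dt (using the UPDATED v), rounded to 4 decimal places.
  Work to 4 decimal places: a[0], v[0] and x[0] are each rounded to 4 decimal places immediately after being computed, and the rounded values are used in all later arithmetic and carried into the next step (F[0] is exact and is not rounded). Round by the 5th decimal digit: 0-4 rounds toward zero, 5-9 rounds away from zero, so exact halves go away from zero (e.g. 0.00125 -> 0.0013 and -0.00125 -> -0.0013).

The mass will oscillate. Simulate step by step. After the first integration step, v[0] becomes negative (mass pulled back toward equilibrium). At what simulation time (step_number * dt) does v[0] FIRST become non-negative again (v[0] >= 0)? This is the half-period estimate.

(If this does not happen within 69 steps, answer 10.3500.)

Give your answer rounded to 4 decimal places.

Answer: 3.3000

Derivation:
Step 0: x=[4.1000] v=[0.0000]
Step 1: x=[4.0836] v=[-0.1096]
Step 2: x=[4.0511] v=[-0.2169]
Step 3: x=[4.0031] v=[-0.3198]
Step 4: x=[3.9407] v=[-0.4161]
Step 5: x=[3.8651] v=[-0.5039]
Step 6: x=[3.7779] v=[-0.5813]
Step 7: x=[3.6809] v=[-0.6467]
Step 8: x=[3.5761] v=[-0.6989]
Step 9: x=[3.4656] v=[-0.7367]
Step 10: x=[3.3517] v=[-0.7594]
Step 11: x=[3.2367] v=[-0.7665]
Step 12: x=[3.1230] v=[-0.7578]
Step 13: x=[3.0130] v=[-0.7336]
Step 14: x=[2.9089] v=[-0.6943]
Step 15: x=[2.8128] v=[-0.6407]
Step 16: x=[2.7267] v=[-0.5740]
Step 17: x=[2.6524] v=[-0.4955]
Step 18: x=[2.5914] v=[-0.4068]
Step 19: x=[2.5449] v=[-0.3098]
Step 20: x=[2.5139] v=[-0.2064]
Step 21: x=[2.4991] v=[-0.0987]
Step 22: x=[2.5008] v=[0.0110]
First v>=0 after going negative at step 22, time=3.3000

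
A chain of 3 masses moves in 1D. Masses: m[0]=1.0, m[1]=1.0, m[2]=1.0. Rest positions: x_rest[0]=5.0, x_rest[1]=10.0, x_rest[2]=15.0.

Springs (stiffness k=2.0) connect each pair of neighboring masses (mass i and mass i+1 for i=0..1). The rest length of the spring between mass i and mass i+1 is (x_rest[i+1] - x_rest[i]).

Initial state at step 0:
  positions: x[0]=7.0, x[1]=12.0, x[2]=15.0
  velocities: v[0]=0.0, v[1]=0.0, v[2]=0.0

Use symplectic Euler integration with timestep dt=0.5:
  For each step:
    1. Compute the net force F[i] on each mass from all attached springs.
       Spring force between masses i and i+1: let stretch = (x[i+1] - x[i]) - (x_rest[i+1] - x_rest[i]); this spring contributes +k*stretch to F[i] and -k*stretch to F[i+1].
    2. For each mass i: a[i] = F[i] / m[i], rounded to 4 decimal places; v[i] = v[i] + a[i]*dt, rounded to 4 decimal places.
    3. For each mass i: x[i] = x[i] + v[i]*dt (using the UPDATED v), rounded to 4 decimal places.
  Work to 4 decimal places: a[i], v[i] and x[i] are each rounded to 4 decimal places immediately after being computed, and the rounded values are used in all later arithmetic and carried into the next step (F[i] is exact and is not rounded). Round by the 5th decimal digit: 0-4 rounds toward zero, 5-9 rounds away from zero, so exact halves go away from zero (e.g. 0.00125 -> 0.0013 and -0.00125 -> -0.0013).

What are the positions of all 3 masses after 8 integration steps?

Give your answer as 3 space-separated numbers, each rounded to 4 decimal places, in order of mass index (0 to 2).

Answer: 7.3048 11.5079 15.1876

Derivation:
Step 0: x=[7.0000 12.0000 15.0000] v=[0.0000 0.0000 0.0000]
Step 1: x=[7.0000 11.0000 16.0000] v=[0.0000 -2.0000 2.0000]
Step 2: x=[6.5000 10.5000 17.0000] v=[-1.0000 -1.0000 2.0000]
Step 3: x=[5.5000 11.2500 17.2500] v=[-2.0000 1.5000 0.5000]
Step 4: x=[4.8750 12.1250 17.0000] v=[-1.2500 1.7500 -0.5000]
Step 5: x=[5.3750 11.8125 16.8125] v=[1.0000 -0.6250 -0.3750]
Step 6: x=[6.5938 10.7813 16.6250] v=[2.4375 -2.0625 -0.3750]
Step 7: x=[7.4063 10.5782 16.0157] v=[1.6250 -0.4063 -1.2187]
Step 8: x=[7.3048 11.5079 15.1876] v=[-0.2031 1.8593 -1.6562]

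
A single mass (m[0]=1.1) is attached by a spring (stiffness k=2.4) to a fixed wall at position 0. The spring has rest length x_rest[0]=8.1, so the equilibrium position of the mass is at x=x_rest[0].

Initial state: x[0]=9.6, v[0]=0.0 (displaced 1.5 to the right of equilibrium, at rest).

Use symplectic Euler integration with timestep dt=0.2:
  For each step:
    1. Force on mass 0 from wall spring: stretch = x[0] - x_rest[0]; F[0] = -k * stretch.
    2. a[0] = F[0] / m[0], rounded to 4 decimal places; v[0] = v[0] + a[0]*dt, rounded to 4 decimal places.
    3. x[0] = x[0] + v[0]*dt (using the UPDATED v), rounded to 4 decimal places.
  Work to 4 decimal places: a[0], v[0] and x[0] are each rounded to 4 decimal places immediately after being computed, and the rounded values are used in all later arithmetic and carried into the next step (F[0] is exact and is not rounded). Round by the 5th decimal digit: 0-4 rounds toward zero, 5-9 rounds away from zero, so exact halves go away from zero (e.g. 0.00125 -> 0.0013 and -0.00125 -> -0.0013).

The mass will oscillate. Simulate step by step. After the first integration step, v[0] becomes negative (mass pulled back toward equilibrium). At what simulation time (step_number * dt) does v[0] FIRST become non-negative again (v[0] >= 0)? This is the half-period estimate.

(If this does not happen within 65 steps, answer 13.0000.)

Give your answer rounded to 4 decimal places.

Step 0: x=[9.6000] v=[0.0000]
Step 1: x=[9.4691] v=[-0.6545]
Step 2: x=[9.2187] v=[-1.2519]
Step 3: x=[8.8707] v=[-1.7401]
Step 4: x=[8.4554] v=[-2.0764]
Step 5: x=[8.0091] v=[-2.2315]
Step 6: x=[7.5707] v=[-2.1918]
Step 7: x=[7.1785] v=[-1.9608]
Step 8: x=[6.8668] v=[-1.5587]
Step 9: x=[6.6627] v=[-1.0206]
Step 10: x=[6.5840] v=[-0.3934]
Step 11: x=[6.6376] v=[0.2681]
First v>=0 after going negative at step 11, time=2.2000

Answer: 2.2000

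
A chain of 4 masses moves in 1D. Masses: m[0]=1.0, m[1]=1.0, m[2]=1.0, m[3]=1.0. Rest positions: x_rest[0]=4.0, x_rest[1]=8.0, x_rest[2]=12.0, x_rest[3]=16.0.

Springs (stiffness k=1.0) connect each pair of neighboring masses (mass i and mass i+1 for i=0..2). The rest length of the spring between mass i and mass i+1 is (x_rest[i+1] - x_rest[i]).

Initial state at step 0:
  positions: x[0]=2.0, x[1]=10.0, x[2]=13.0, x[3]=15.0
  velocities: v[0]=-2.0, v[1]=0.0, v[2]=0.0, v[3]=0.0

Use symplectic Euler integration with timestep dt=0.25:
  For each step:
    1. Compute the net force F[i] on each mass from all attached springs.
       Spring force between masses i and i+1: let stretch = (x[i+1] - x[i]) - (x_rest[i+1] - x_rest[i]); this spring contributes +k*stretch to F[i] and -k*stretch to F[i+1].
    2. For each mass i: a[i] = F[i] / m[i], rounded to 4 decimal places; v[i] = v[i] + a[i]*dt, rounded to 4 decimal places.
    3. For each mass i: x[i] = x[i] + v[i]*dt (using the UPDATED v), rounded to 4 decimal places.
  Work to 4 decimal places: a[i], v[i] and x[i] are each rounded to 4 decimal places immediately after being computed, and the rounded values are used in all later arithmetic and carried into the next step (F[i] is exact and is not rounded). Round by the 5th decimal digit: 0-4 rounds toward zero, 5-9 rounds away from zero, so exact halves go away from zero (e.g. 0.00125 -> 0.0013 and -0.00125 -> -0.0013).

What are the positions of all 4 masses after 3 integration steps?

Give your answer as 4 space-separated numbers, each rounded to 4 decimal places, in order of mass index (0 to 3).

Answer: 1.9507 8.2510 12.6065 15.6919

Derivation:
Step 0: x=[2.0000 10.0000 13.0000 15.0000] v=[-2.0000 0.0000 0.0000 0.0000]
Step 1: x=[1.7500 9.6875 12.9375 15.1250] v=[-1.0000 -1.2500 -0.2500 0.5000]
Step 2: x=[1.7461 9.0820 12.8086 15.3633] v=[-0.0156 -2.4219 -0.5156 0.9531]
Step 3: x=[1.9507 8.2510 12.6065 15.6919] v=[0.8184 -3.3242 -0.8086 1.3144]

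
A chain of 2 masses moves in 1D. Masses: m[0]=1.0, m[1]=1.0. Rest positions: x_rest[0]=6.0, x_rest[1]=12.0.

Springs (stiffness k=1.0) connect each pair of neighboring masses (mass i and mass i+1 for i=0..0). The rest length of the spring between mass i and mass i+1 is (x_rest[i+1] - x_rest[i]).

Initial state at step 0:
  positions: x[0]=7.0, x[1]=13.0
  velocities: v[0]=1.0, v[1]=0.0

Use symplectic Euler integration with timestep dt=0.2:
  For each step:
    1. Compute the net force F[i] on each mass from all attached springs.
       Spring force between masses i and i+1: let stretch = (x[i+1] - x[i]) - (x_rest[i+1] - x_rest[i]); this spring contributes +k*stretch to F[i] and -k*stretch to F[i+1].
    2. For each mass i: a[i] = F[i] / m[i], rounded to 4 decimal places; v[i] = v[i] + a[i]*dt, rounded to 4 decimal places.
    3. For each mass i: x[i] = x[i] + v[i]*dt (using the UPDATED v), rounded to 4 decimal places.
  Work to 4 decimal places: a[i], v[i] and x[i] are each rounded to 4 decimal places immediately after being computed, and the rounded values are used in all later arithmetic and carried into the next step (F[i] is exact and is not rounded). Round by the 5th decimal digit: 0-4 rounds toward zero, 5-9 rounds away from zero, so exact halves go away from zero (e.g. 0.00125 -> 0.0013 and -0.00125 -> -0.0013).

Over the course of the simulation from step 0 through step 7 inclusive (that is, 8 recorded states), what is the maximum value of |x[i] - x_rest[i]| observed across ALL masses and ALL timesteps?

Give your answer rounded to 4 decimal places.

Step 0: x=[7.0000 13.0000] v=[1.0000 0.0000]
Step 1: x=[7.2000 13.0000] v=[1.0000 0.0000]
Step 2: x=[7.3920 13.0080] v=[0.9600 0.0400]
Step 3: x=[7.5686 13.0314] v=[0.8832 0.1168]
Step 4: x=[7.7238 13.0762] v=[0.7758 0.2242]
Step 5: x=[7.8531 13.1469] v=[0.6463 0.3537]
Step 6: x=[7.9541 13.2459] v=[0.5051 0.4949]
Step 7: x=[8.0268 13.3732] v=[0.3635 0.6365]
Max displacement = 2.0268

Answer: 2.0268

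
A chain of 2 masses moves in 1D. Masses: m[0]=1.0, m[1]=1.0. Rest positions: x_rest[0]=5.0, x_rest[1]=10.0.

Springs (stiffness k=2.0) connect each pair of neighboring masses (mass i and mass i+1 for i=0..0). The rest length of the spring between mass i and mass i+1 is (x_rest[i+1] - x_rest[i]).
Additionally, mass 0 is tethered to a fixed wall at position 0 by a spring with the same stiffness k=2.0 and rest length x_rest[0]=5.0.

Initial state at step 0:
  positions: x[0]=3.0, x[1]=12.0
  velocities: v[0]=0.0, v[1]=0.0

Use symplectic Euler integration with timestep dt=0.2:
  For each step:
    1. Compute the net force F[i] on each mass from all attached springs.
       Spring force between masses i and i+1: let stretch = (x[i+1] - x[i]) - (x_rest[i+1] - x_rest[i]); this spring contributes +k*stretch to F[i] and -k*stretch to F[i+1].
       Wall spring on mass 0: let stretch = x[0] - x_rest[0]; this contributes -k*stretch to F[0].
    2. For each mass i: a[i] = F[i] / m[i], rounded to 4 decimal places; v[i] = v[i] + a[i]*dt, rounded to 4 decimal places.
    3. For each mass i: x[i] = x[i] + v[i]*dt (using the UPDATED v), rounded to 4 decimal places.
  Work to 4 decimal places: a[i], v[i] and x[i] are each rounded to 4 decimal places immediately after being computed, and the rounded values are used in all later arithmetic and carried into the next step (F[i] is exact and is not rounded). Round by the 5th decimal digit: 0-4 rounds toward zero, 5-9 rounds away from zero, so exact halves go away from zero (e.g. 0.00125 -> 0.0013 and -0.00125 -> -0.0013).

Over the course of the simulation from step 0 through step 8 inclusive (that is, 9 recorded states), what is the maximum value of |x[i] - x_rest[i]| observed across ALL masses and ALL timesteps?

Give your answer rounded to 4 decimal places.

Step 0: x=[3.0000 12.0000] v=[0.0000 0.0000]
Step 1: x=[3.4800 11.6800] v=[2.4000 -1.6000]
Step 2: x=[4.3376 11.1040] v=[4.2880 -2.8800]
Step 3: x=[5.3895 10.3867] v=[5.2595 -3.5866]
Step 4: x=[6.4100 9.6696] v=[5.1026 -3.5855]
Step 5: x=[7.1785 9.0917] v=[3.8424 -2.8893]
Step 6: x=[7.5258 8.7608] v=[1.7363 -1.6546]
Step 7: x=[7.3698 8.7311] v=[-0.7800 -0.1486]
Step 8: x=[6.7331 8.9925] v=[-3.1834 1.3069]
Max displacement = 2.5258

Answer: 2.5258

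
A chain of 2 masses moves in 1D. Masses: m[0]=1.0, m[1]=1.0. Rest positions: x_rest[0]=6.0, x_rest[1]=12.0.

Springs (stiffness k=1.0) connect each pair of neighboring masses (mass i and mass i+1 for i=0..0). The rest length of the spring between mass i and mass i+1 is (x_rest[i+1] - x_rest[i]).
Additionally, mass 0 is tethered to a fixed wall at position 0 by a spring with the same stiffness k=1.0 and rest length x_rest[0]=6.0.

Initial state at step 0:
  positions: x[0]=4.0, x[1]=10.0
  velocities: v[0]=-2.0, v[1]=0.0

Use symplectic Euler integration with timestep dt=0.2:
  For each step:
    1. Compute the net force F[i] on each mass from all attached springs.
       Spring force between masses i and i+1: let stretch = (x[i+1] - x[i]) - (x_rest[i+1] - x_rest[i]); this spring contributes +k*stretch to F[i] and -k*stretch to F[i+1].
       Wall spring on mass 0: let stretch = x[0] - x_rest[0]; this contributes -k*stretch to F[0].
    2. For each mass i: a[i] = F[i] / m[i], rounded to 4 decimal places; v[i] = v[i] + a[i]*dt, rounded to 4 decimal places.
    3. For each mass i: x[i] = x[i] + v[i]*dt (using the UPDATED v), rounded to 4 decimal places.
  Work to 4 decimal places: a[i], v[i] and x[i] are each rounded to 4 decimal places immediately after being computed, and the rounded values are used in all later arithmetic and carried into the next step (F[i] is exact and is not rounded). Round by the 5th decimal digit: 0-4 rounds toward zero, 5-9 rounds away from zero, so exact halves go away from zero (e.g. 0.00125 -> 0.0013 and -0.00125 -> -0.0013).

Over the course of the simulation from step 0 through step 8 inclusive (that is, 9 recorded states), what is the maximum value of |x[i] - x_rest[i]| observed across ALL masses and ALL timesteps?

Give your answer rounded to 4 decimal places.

Answer: 2.6266

Derivation:
Step 0: x=[4.0000 10.0000] v=[-2.0000 0.0000]
Step 1: x=[3.6800 10.0000] v=[-1.6000 0.0000]
Step 2: x=[3.4656 9.9872] v=[-1.0720 -0.0640]
Step 3: x=[3.3734 9.9535] v=[-0.4608 -0.1683]
Step 4: x=[3.4095 9.8966] v=[0.1805 -0.2843]
Step 5: x=[3.5687 9.8203] v=[0.7960 -0.3817]
Step 6: x=[3.8352 9.7339] v=[1.3326 -0.4320]
Step 7: x=[4.1843 9.6516] v=[1.7453 -0.4117]
Step 8: x=[4.5847 9.5906] v=[2.0019 -0.3052]
Max displacement = 2.6266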